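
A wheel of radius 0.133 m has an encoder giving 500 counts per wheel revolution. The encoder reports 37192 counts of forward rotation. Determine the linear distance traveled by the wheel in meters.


revs = 37192/500 = 74.384000
d = revs * 2*pi*r = 74.384000 * 2*pi*0.133 = 62.1600

62.1600 m


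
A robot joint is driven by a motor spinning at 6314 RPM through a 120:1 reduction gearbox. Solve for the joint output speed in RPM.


omega_joint = omega_motor / N = 6314 / 120 = 52.6167

52.6167 RPM


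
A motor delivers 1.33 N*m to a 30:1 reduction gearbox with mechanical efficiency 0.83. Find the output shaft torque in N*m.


tau_out = tau_in * N * eta = 1.33 * 30 * 0.83 = 33.1170

33.1170 N*m


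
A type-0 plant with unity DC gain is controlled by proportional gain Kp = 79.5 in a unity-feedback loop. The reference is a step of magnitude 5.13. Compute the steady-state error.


e_ss = R/(1 + Kp) = 5.13/(1 + 79.5) = 5.13/80.5000 = 0.0637

0.0637


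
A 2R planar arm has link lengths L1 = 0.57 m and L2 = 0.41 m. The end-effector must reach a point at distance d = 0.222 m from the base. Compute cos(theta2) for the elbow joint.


cos(th2) = (d^2 - L1^2 - L2^2)/(2*L1*L2) = (0.222^2 - 0.57^2 - 0.41^2)/(2*0.57*0.41) = -0.9493

-0.9493


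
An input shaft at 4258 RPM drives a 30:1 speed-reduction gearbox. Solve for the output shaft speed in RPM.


omega_out = omega_in / N = 4258 / 30 = 141.9333

141.9333 RPM


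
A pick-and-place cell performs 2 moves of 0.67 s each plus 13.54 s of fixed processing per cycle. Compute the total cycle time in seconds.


T = 2*0.67 + 13.54 = 14.8800

14.8800 s


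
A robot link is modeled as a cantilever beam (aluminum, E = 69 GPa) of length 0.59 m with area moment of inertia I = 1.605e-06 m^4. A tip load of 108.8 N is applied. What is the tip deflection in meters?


delta = F*L^3/(3*E*I) = 108.8*0.59^3/(3*6.900e+10*1.605e-06)
      = 22.3452352/332235 = 6.7257e-05

6.7257e-05 m


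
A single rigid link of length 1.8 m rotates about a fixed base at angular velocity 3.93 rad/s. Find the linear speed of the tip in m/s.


v = L*omega = 1.8 * 3.93 = 7.0740

7.0740 m/s


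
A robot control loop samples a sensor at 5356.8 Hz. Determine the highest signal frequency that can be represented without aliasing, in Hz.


f_max = f_s/2 = 5356.8/2 = 2678.4000

2678.4000 Hz


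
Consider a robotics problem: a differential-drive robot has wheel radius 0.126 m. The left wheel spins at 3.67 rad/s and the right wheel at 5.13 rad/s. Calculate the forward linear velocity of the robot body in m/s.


v = r*(wR + wL)/2 = 0.126*(5.13 + 3.67)/2 = 0.5544

0.5544 m/s


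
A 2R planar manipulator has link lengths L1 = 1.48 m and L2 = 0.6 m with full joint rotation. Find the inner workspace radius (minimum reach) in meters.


r_min = |L1 - L2| = |1.48 - 0.6| = 0.8800

0.8800 m


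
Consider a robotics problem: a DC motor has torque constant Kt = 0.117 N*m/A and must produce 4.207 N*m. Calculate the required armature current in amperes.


I = tau / Kt = 4.207/0.117 = 35.9573

35.9573 A


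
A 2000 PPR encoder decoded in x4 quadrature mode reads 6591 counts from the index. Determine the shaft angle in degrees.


angle = counts * 360 / (PPR*4) = 6591 * 360 / 8000 = 296.5950

296.5950 degrees


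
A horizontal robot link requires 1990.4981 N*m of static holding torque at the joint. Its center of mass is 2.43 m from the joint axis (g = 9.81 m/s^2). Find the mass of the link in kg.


m = tau / (g*L) = 1990.4981 / (9.81 * 2.43) = 83.5000

83.5000 kg


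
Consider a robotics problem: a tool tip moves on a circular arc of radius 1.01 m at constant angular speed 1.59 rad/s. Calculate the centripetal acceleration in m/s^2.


a_c = omega^2 * r = 1.59^2 * 1.01 = 2.5534

2.5534 m/s^2


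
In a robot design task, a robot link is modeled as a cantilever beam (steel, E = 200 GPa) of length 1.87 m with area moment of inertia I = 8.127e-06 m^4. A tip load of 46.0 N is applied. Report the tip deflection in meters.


delta = F*L^3/(3*E*I) = 46.0*1.87^3/(3*2.000e+11*8.127e-06)
      = 300.803338/4876200 = 6.1688e-05

6.1688e-05 m


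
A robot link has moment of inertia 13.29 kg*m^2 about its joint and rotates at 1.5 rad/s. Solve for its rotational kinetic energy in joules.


KE = (1/2)*I*omega^2 = 0.5*13.29*1.5^2 = 14.9512

14.9512 J


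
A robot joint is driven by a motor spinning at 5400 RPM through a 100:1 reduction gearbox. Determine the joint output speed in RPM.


omega_joint = omega_motor / N = 5400 / 100 = 54.0000

54.0000 RPM


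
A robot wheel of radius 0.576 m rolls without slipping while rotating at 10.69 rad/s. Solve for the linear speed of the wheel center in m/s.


v = omega * r = 10.69 * 0.576 = 6.1574

6.1574 m/s


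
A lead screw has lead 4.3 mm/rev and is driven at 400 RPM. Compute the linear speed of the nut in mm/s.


v = lead * (RPM/60) = 4.3*400/60 = 28.6667

28.6667 mm/s


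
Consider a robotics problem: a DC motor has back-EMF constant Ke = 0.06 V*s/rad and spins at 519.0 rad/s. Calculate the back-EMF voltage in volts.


V_emf = Ke * omega = 0.06*519.0 = 31.1400

31.1400 V


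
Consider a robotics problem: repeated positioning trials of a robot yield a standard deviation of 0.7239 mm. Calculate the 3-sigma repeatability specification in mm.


repeatability = 3*sigma = 3*0.7239 = 2.1717

2.1717 mm


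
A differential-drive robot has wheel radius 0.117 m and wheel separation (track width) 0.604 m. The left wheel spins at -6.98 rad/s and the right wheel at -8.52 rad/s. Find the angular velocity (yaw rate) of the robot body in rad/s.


omega = r*(wR - wL)/L = 0.117*(-8.52 - (-6.98))/0.604 = -0.2983

-0.2983 rad/s


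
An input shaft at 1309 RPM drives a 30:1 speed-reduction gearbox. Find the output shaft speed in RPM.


omega_out = omega_in / N = 1309 / 30 = 43.6333

43.6333 RPM


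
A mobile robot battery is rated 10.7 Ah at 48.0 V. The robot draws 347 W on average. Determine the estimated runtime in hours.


E = 10.7*48.0 = 513.6000 Wh
t = E/P = 513.6000/347 = 1.4801

1.4801 hours


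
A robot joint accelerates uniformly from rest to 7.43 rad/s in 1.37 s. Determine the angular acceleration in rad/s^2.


alpha = delta_omega / t = 7.43 / 1.37 = 5.4234

5.4234 rad/s^2


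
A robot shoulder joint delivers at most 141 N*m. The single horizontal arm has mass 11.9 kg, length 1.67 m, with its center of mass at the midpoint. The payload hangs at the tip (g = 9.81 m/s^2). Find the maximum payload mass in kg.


tau_arm = m_arm*g*(L/2) = 11.9*9.81*1.67/2 = 97.4771 N*m
tau_payload = tau_max - tau_arm = 141 - 97.4771 = 43.5229
m_payload = tau_payload / (g*L) = 43.5229 / (9.81*1.67) = 2.6566

2.6566 kg


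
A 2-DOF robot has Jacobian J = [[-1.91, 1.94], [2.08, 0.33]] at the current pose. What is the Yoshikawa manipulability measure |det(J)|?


det(J) = -1.91*0.33 - (1.94)*(2.08) = -4.6655
|det(J)| = 4.6655

4.6655


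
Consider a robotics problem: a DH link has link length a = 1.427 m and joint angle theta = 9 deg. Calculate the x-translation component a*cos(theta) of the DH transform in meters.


a*cos(theta) = 1.427*cos(9 deg) = 1.4094

1.4094 m


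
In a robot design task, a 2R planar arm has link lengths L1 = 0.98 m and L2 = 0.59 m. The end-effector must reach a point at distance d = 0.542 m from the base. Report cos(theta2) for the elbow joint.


cos(th2) = (d^2 - L1^2 - L2^2)/(2*L1*L2) = (0.542^2 - 0.98^2 - 0.59^2)/(2*0.98*0.59) = -0.8775

-0.8775


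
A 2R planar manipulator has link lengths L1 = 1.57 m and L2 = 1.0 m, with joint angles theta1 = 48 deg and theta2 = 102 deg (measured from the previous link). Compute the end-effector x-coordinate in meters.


x = L1*cos(th1) + L2*cos(th1+th2) = 1.57*cos(48 deg) + 1.0*cos(150 deg) = 0.1845

0.1845 m


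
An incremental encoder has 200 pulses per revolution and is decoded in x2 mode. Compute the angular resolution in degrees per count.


resolution = 360 / (PPR * 2) = 360 / 400 = 0.9000

0.9000 degrees


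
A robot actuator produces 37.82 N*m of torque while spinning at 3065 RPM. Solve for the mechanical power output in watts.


omega = 3065 * 2*pi/60 = 320.966049 rad/s
P = tau * omega = 37.82 * 320.966049 = 12138.9360

12138.9360 W


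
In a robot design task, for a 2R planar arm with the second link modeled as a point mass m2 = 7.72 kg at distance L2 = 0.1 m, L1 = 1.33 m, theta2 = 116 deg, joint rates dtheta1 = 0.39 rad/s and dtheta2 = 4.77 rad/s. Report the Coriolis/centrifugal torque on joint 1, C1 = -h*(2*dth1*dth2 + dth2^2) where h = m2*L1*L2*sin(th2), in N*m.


h = m2*L1*L2*sin(th2) = 7.72*1.33*0.1*sin(116 deg) = 0.922846
C1 = -h*(2*0.39*4.77 + 4.77^2) = -0.922846*26.4735 = -24.4310

-24.4310 N*m


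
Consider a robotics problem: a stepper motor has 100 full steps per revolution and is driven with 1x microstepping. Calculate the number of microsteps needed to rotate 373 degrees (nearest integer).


step_size = 360/(100*1) = 360/100 = 3.600000 deg
n = 373/(360/100) = 373*100/360 = 103.6111 -> 104

104 steps


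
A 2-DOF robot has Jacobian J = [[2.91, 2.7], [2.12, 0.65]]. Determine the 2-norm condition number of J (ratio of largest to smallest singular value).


JJ^T eigenvalues: trace(JJ^T) = 20.6750, det(JJ^T) = det(J)^2 = 14.68805625
s_max^2 = (20.6750 + sqrt(368.70340000))/2 = 19.93832549
s_min^2 = (20.6750 - sqrt(368.70340000))/2 = 0.73667451
kappa = s_max/s_min = sqrt(19.93832549/0.73667451) = 5.2024

5.2024


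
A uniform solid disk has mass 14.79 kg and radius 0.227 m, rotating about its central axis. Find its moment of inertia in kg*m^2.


I = (1/2)*m*R^2 = 0.5*14.79*0.227^2 = 0.3811

0.3811 kg*m^2


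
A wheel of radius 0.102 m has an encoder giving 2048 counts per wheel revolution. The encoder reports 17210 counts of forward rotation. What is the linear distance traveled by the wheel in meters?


revs = 17210/2048 = 8.403320
d = revs * 2*pi*r = 8.403320 * 2*pi*0.102 = 5.3856

5.3856 m


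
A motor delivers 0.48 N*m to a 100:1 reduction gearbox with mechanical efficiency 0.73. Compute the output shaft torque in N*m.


tau_out = tau_in * N * eta = 0.48 * 100 * 0.73 = 35.0400

35.0400 N*m


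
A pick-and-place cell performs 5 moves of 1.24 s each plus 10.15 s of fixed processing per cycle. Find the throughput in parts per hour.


T_cycle = 5*1.24 + 10.15 = 16.3500 s
rate = 3600/T = 220.1835

220.1835 parts/hour


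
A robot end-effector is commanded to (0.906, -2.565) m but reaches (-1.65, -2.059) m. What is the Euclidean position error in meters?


dx = -1.65 - (0.906) = -2.5560, dy = -2.059 - (-2.565) = 0.5060
err = sqrt(6.533136 + 0.256036) = 2.6056

2.6056 m


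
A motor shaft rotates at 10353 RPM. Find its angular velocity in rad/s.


omega = 10353 * 2*pi/60 = 1084.1636

1084.1636 rad/s


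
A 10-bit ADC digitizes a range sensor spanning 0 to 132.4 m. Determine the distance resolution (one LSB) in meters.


res = range / 2^n = 132.4/2^10 = 132.4/1024 = 0.1293

0.1293 m


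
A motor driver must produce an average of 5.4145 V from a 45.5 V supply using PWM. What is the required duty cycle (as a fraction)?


D = V_avg/V_supply = 5.4145/45.5 = 0.1190

0.1190


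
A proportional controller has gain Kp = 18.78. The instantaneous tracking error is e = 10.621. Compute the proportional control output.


u_P = Kp * e = 18.78 * 10.621 = 199.4624

199.4624


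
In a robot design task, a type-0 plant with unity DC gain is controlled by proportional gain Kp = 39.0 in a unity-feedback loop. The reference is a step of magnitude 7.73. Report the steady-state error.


e_ss = R/(1 + Kp) = 7.73/(1 + 39.0) = 7.73/40.0000 = 0.1933

0.1933


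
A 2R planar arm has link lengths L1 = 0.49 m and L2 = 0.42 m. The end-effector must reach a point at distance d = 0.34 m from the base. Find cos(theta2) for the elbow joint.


cos(th2) = (d^2 - L1^2 - L2^2)/(2*L1*L2) = (0.34^2 - 0.49^2 - 0.42^2)/(2*0.49*0.42) = -0.7310

-0.7310


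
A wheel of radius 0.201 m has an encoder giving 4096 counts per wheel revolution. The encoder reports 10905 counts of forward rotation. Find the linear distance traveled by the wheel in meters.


revs = 10905/4096 = 2.662354
d = revs * 2*pi*r = 2.662354 * 2*pi*0.201 = 3.3623

3.3623 m


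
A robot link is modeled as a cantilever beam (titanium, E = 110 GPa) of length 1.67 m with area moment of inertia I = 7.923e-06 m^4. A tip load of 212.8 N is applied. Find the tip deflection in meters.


delta = F*L^3/(3*E*I) = 212.8*1.67^3/(3*1.100e+11*7.923e-06)
      = 991.1081264/2614590 = 3.7907e-04

3.7907e-04 m


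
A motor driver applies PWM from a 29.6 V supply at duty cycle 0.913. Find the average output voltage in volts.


V_avg = V_supply * D = 29.6*0.913 = 27.0248

27.0248 V


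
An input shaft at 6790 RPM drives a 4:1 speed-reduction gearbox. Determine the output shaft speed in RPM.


omega_out = omega_in / N = 6790 / 4 = 1697.5000

1697.5000 RPM


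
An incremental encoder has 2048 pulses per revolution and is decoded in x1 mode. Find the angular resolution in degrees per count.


resolution = 360 / (PPR * 1) = 360 / 2048 = 0.1758

0.1758 degrees


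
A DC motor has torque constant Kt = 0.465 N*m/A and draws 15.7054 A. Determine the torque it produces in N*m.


tau = Kt * I = 0.465*15.7054 = 7.3030

7.3030 N*m


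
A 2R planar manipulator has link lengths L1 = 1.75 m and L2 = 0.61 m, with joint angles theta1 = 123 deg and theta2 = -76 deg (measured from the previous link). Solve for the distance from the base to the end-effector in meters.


x = L1*cos(th1) + L2*cos(th1+th2) = -0.537099
y = L1*sin(th1) + L2*sin(th1+th2) = 1.913799
d = sqrt(x^2 + y^2) = sqrt(0.288475 + 3.662627) = 1.9877

1.9877 m


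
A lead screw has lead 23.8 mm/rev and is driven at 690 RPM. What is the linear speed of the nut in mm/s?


v = lead * (RPM/60) = 23.8*690/60 = 273.7000

273.7000 mm/s


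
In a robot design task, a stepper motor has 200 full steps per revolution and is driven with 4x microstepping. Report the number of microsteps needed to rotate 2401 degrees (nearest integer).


step_size = 360/(200*4) = 360/800 = 0.450000 deg
n = 2401/(360/800) = 2401*800/360 = 5335.5556 -> 5336

5336 steps


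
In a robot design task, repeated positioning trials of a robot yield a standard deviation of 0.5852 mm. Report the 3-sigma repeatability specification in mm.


repeatability = 3*sigma = 3*0.5852 = 1.7556

1.7556 mm


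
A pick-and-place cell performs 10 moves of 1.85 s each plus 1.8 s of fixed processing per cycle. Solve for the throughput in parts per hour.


T_cycle = 10*1.85 + 1.8 = 20.3000 s
rate = 3600/T = 177.3399

177.3399 parts/hour


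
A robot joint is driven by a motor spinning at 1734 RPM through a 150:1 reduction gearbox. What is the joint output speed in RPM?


omega_joint = omega_motor / N = 1734 / 150 = 11.5600

11.5600 RPM


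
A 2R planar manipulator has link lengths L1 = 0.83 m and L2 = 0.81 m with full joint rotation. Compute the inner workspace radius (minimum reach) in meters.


r_min = |L1 - L2| = |0.83 - 0.81| = 0.0200

0.0200 m


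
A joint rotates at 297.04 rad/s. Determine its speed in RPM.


RPM = 297.04 * 60/(2*pi) = 2836.5231

2836.5231 RPM


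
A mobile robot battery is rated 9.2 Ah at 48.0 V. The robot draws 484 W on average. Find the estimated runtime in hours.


E = 9.2*48.0 = 441.6000 Wh
t = E/P = 441.6000/484 = 0.9124

0.9124 hours


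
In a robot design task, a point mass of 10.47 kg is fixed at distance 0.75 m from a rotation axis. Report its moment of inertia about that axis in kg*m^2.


I = m*r^2 = 10.47*0.75^2 = 5.8894

5.8894 kg*m^2


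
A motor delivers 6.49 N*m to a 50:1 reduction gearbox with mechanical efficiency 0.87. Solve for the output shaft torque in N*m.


tau_out = tau_in * N * eta = 6.49 * 50 * 0.87 = 282.3150

282.3150 N*m


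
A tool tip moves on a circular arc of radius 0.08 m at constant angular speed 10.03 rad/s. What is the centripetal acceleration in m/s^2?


a_c = omega^2 * r = 10.03^2 * 0.08 = 8.0481

8.0481 m/s^2


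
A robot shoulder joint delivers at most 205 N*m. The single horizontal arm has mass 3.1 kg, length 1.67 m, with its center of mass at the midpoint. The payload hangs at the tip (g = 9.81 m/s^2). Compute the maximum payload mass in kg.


tau_arm = m_arm*g*(L/2) = 3.1*9.81*1.67/2 = 25.3932 N*m
tau_payload = tau_max - tau_arm = 205 - 25.3932 = 179.6068
m_payload = tau_payload / (g*L) = 179.6068 / (9.81*1.67) = 10.9632

10.9632 kg


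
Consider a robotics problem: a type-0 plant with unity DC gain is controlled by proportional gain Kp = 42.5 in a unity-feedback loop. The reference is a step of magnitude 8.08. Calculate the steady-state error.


e_ss = R/(1 + Kp) = 8.08/(1 + 42.5) = 8.08/43.5000 = 0.1857

0.1857


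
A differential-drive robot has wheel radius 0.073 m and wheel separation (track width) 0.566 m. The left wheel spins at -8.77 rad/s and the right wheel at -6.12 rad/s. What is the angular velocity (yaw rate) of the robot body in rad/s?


omega = r*(wR - wL)/L = 0.073*(-6.12 - (-8.77))/0.566 = 0.3418

0.3418 rad/s


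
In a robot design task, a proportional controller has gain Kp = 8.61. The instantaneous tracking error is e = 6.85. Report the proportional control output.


u_P = Kp * e = 8.61 * 6.85 = 58.9785

58.9785


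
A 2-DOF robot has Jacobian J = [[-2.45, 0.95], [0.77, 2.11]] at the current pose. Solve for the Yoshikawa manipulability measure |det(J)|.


det(J) = -2.45*2.11 - (0.95)*(0.77) = -5.9010
|det(J)| = 5.9010

5.9010


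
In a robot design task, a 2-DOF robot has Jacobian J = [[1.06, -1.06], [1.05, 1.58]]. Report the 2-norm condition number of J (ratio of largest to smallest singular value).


JJ^T eigenvalues: trace(JJ^T) = 5.8461, det(JJ^T) = det(J)^2 = 7.77182884
s_max^2 = (5.8461 + sqrt(3.08956985))/2 = 3.80190861
s_min^2 = (5.8461 - sqrt(3.08956985))/2 = 2.04419139
kappa = s_max/s_min = sqrt(3.80190861/2.04419139) = 1.3638

1.3638


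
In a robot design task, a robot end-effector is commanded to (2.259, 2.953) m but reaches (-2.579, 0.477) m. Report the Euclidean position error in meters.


dx = -2.579 - (2.259) = -4.8380, dy = 0.477 - (2.953) = -2.4760
err = sqrt(23.406244 + 6.130576) = 5.4348

5.4348 m


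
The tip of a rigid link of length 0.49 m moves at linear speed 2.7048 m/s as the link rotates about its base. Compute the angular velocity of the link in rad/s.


omega = v / L = 2.7048 / 0.49 = 5.5200

5.5200 rad/s


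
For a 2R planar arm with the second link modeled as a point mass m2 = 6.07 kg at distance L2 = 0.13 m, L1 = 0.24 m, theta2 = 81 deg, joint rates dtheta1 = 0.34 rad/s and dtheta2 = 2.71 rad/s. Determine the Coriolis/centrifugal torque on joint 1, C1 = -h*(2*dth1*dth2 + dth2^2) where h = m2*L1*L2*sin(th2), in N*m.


h = m2*L1*L2*sin(th2) = 6.07*0.24*0.13*sin(81 deg) = 0.187052
C1 = -h*(2*0.34*2.71 + 2.71^2) = -0.187052*9.1869 = -1.7184

-1.7184 N*m


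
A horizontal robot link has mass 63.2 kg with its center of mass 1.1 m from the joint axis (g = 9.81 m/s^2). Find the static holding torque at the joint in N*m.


tau = m*g*L = 63.2 * 9.81 * 1.1 = 681.9912

681.9912 N*m


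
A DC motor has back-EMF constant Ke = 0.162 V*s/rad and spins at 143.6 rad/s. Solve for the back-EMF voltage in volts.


V_emf = Ke * omega = 0.162*143.6 = 23.2632

23.2632 V


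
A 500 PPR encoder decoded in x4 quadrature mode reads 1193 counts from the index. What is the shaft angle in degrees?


angle = counts * 360 / (PPR*4) = 1193 * 360 / 2000 = 214.7400

214.7400 degrees


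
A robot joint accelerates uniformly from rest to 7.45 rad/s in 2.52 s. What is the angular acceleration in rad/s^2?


alpha = delta_omega / t = 7.45 / 2.52 = 2.9563

2.9563 rad/s^2


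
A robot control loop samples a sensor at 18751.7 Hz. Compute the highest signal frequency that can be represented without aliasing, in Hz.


f_max = f_s/2 = 18751.7/2 = 9375.8500

9375.8500 Hz


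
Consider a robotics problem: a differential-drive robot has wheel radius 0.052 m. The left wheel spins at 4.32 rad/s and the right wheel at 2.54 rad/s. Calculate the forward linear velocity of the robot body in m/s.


v = r*(wR + wL)/2 = 0.052*(2.54 + 4.32)/2 = 0.1784

0.1784 m/s


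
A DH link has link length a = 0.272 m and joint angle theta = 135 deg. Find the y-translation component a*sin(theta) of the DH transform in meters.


a*sin(theta) = 0.272*sin(135 deg) = 0.1923

0.1923 m


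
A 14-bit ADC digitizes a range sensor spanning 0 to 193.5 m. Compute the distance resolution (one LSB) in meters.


res = range / 2^n = 193.5/2^14 = 193.5/16384 = 0.0118

0.0118 m


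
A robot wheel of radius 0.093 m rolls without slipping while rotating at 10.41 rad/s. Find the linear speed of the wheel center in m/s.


v = omega * r = 10.41 * 0.093 = 0.9681

0.9681 m/s


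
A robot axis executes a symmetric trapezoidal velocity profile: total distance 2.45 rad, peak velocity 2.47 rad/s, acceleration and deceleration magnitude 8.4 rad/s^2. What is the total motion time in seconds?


t_acc = v/a = 2.47/8.4 = 0.294048 s
d_acc = v^2/(2a) = 0.363149 rad (each ramp)
d_cruise = 2.45 - 2*0.363149 = 1.723702 rad
t_cruise = 1.723702/2.47 = 0.697855 s
t_total = 2*0.294048 + 0.697855 = 1.2860

1.2860 s


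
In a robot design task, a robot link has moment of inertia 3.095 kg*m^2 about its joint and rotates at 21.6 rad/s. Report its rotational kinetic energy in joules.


KE = (1/2)*I*omega^2 = 0.5*3.095*21.6^2 = 722.0016

722.0016 J


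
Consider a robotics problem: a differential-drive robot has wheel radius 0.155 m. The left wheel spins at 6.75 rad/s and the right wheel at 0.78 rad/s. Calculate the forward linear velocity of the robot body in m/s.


v = r*(wR + wL)/2 = 0.155*(0.78 + 6.75)/2 = 0.5836

0.5836 m/s


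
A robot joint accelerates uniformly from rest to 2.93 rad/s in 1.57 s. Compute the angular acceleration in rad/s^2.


alpha = delta_omega / t = 2.93 / 1.57 = 1.8662

1.8662 rad/s^2


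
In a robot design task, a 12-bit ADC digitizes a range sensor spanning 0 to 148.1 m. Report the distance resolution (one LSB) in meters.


res = range / 2^n = 148.1/2^12 = 148.1/4096 = 0.0362

0.0362 m


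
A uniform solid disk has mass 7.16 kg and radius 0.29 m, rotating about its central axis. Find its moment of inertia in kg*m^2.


I = (1/2)*m*R^2 = 0.5*7.16*0.29^2 = 0.3011

0.3011 kg*m^2


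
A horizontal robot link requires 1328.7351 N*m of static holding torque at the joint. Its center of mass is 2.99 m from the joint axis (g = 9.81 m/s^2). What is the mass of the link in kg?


m = tau / (g*L) = 1328.7351 / (9.81 * 2.99) = 45.3000

45.3000 kg


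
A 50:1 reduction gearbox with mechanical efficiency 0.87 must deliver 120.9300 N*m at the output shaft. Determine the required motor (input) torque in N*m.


tau_in = tau_out / (N * eta) = 120.9300 / (50 * 0.87) = 2.7800

2.7800 N*m


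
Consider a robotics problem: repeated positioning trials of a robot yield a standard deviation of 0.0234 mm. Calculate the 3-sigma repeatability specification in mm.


repeatability = 3*sigma = 3*0.0234 = 0.0702

0.0702 mm


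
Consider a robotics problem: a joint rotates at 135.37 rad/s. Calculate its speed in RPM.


RPM = 135.37 * 60/(2*pi) = 1292.6883

1292.6883 RPM


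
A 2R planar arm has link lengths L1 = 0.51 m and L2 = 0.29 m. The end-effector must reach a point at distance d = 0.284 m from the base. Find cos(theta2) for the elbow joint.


cos(th2) = (d^2 - L1^2 - L2^2)/(2*L1*L2) = (0.284^2 - 0.51^2 - 0.29^2)/(2*0.51*0.29) = -0.8910

-0.8910


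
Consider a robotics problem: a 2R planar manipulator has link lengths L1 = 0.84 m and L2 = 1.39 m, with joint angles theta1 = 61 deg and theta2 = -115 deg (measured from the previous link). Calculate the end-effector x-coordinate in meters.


x = L1*cos(th1) + L2*cos(th1+th2) = 0.84*cos(61 deg) + 1.39*cos(-54 deg) = 1.2243

1.2243 m


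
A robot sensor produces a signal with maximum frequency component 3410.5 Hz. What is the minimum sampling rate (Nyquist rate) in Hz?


f_s,min = 2*f_max = 2*3410.5 = 6821.0000

6821.0000 Hz


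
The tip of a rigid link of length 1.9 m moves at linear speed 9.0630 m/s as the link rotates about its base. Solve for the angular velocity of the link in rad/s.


omega = v / L = 9.0630 / 1.9 = 4.7700

4.7700 rad/s


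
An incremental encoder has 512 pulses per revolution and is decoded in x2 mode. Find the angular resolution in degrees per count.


resolution = 360 / (PPR * 2) = 360 / 1024 = 0.3516

0.3516 degrees


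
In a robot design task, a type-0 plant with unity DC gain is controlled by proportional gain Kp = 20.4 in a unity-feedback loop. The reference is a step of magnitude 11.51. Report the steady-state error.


e_ss = R/(1 + Kp) = 11.51/(1 + 20.4) = 11.51/21.4000 = 0.5379

0.5379


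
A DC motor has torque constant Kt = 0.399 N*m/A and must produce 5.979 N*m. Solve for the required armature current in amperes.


I = tau / Kt = 5.979/0.399 = 14.9850

14.9850 A


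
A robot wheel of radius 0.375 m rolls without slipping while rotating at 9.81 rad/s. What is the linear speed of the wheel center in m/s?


v = omega * r = 9.81 * 0.375 = 3.6787

3.6787 m/s


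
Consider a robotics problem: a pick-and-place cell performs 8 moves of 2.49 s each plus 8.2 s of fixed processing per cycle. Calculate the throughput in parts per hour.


T_cycle = 8*2.49 + 8.2 = 28.1200 s
rate = 3600/T = 128.0228

128.0228 parts/hour


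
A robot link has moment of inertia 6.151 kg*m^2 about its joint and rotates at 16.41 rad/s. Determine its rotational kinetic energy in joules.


KE = (1/2)*I*omega^2 = 0.5*6.151*16.41^2 = 828.1956

828.1956 J


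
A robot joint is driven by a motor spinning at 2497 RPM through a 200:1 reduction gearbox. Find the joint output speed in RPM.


omega_joint = omega_motor / N = 2497 / 200 = 12.4850

12.4850 RPM


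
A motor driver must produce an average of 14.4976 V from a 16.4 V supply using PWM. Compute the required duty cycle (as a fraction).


D = V_avg/V_supply = 14.4976/16.4 = 0.8840

0.8840


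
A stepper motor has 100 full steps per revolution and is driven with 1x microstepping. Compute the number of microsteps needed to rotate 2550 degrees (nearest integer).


step_size = 360/(100*1) = 360/100 = 3.600000 deg
n = 2550/(360/100) = 2550*100/360 = 708.3333 -> 708

708 steps


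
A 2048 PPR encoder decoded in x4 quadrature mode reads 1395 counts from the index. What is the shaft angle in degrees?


angle = counts * 360 / (PPR*4) = 1395 * 360 / 8192 = 61.3037

61.3037 degrees


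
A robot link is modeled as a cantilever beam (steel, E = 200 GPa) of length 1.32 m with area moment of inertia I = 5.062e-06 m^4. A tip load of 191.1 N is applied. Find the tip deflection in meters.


delta = F*L^3/(3*E*I) = 191.1*1.32^3/(3*2.000e+11*5.062e-06)
      = 439.5238848/3037200 = 1.4471e-04

1.4471e-04 m


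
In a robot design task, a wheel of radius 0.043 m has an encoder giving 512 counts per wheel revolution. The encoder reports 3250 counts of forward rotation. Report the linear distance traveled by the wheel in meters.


revs = 3250/512 = 6.347656
d = revs * 2*pi*r = 6.347656 * 2*pi*0.043 = 1.7150

1.7150 m


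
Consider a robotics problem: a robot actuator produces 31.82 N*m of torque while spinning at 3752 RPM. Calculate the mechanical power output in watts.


omega = 3752 * 2*pi/60 = 392.908521 rad/s
P = tau * omega = 31.82 * 392.908521 = 12502.3491

12502.3491 W


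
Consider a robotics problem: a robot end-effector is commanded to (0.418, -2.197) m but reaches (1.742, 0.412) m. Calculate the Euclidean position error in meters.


dx = 1.742 - (0.418) = 1.3240, dy = 0.412 - (-2.197) = 2.6090
err = sqrt(1.752976 + 6.806881) = 2.9257

2.9257 m


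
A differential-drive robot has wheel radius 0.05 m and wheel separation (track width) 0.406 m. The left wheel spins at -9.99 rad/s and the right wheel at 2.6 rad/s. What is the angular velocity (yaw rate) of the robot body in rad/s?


omega = r*(wR - wL)/L = 0.05*(2.6 - (-9.99))/0.406 = 1.5505

1.5505 rad/s


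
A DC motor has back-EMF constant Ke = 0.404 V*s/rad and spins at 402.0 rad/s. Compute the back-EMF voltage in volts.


V_emf = Ke * omega = 0.404*402.0 = 162.4080

162.4080 V


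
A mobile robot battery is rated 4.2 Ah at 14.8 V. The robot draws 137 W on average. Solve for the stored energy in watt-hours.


E = capacity * V = 4.2*14.8 = 62.1600

62.1600 Wh


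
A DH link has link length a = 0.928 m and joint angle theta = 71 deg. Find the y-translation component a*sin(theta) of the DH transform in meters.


a*sin(theta) = 0.928*sin(71 deg) = 0.8774

0.8774 m


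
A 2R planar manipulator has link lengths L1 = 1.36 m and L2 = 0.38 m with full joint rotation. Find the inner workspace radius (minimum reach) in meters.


r_min = |L1 - L2| = |1.36 - 0.38| = 0.9800

0.9800 m


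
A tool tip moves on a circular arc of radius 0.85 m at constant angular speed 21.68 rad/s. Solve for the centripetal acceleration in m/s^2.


a_c = omega^2 * r = 21.68^2 * 0.85 = 399.5190

399.5190 m/s^2


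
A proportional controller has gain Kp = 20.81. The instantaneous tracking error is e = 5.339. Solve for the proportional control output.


u_P = Kp * e = 20.81 * 5.339 = 111.1046

111.1046


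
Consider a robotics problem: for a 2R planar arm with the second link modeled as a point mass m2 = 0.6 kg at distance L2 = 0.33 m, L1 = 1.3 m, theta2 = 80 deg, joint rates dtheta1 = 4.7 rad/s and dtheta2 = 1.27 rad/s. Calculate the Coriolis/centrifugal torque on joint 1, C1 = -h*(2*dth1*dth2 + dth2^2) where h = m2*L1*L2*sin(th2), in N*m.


h = m2*L1*L2*sin(th2) = 0.6*1.3*0.33*sin(80 deg) = 0.253490
C1 = -h*(2*4.7*1.27 + 1.27^2) = -0.253490*13.5509 = -3.4350

-3.4350 N*m


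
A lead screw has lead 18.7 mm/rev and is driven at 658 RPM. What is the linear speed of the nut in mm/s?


v = lead * (RPM/60) = 18.7*658/60 = 205.0767

205.0767 mm/s


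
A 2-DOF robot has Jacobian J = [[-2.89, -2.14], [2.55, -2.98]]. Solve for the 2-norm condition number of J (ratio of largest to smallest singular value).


JJ^T eigenvalues: trace(JJ^T) = 28.3146, det(JJ^T) = det(J)^2 = 197.94238864
s_max^2 = (28.3146 + sqrt(9.94701860))/2 = 15.73424472
s_min^2 = (28.3146 - sqrt(9.94701860))/2 = 12.58035528
kappa = s_max/s_min = sqrt(15.73424472/12.58035528) = 1.1183

1.1183


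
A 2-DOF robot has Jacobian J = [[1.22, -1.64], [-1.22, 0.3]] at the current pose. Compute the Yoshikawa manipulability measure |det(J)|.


det(J) = 1.22*0.3 - (-1.64)*(-1.22) = -1.6348
|det(J)| = 1.6348

1.6348


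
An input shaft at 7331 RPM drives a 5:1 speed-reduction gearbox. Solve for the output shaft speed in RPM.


omega_out = omega_in / N = 7331 / 5 = 1466.2000

1466.2000 RPM


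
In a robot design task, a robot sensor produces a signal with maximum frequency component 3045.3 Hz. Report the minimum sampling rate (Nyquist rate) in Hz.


f_s,min = 2*f_max = 2*3045.3 = 6090.6000

6090.6000 Hz


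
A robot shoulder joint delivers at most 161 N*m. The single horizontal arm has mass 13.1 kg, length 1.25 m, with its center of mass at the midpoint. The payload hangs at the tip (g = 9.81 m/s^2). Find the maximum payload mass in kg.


tau_arm = m_arm*g*(L/2) = 13.1*9.81*1.25/2 = 80.3194 N*m
tau_payload = tau_max - tau_arm = 161 - 80.3194 = 80.6806
m_payload = tau_payload / (g*L) = 80.6806 / (9.81*1.25) = 6.5795

6.5795 kg


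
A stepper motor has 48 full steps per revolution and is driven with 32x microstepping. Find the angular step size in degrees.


step = 360/(48*32) = 360/1536 = 0.2344

0.2344 degrees


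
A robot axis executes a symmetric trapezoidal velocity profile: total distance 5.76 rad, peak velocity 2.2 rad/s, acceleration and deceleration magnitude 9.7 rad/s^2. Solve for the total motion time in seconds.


t_acc = v/a = 2.2/9.7 = 0.226804 s
d_acc = v^2/(2a) = 0.249485 rad (each ramp)
d_cruise = 5.76 - 2*0.249485 = 5.261030 rad
t_cruise = 5.261030/2.2 = 2.391377 s
t_total = 2*0.226804 + 2.391377 = 2.8450

2.8450 s


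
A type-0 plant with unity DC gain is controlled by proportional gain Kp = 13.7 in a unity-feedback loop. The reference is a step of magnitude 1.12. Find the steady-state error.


e_ss = R/(1 + Kp) = 1.12/(1 + 13.7) = 1.12/14.7000 = 0.0762

0.0762


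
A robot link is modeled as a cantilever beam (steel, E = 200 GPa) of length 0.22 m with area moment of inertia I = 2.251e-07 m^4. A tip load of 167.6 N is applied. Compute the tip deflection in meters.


delta = F*L^3/(3*E*I) = 167.6*0.22^3/(3*2.000e+11*2.251e-07)
      = 1.7846048/135060 = 1.3213e-05

1.3213e-05 m


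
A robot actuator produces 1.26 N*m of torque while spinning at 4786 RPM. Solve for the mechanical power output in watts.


omega = 4786 * 2*pi/60 = 501.188748 rad/s
P = tau * omega = 1.26 * 501.188748 = 631.4978

631.4978 W


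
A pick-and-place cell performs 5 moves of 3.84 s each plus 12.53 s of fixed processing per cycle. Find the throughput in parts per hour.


T_cycle = 5*3.84 + 12.53 = 31.7300 s
rate = 3600/T = 113.4573

113.4573 parts/hour


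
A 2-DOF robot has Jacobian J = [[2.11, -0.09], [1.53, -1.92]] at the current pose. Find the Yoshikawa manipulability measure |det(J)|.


det(J) = 2.11*-1.92 - (-0.09)*(1.53) = -3.9135
|det(J)| = 3.9135

3.9135


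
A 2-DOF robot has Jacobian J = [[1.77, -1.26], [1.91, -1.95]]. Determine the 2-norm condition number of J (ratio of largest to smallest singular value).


JJ^T eigenvalues: trace(JJ^T) = 12.1711, det(JJ^T) = det(J)^2 = 1.09181601
s_max^2 = (12.1711 + sqrt(143.76841117))/2 = 12.08072329
s_min^2 = (12.1711 - sqrt(143.76841117))/2 = 0.09037671
kappa = s_max/s_min = sqrt(12.08072329/0.09037671) = 11.5616

11.5616


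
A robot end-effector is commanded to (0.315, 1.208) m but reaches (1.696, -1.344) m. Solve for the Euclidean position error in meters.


dx = 1.696 - (0.315) = 1.3810, dy = -1.344 - (1.208) = -2.5520
err = sqrt(1.907161 + 6.512704) = 2.9017

2.9017 m


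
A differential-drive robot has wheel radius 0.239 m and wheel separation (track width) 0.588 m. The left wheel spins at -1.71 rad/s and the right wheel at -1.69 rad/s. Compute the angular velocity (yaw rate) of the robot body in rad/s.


omega = r*(wR - wL)/L = 0.239*(-1.69 - (-1.71))/0.588 = 0.0081

0.0081 rad/s


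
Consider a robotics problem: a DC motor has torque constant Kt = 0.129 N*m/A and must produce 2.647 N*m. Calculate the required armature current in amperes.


I = tau / Kt = 2.647/0.129 = 20.5194

20.5194 A


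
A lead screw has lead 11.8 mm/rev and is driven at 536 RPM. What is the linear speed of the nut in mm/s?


v = lead * (RPM/60) = 11.8*536/60 = 105.4133

105.4133 mm/s


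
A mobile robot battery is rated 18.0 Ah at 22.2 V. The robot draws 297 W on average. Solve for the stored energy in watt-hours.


E = capacity * V = 18.0*22.2 = 399.6000

399.6000 Wh


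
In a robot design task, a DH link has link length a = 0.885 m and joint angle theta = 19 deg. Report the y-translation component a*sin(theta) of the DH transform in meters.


a*sin(theta) = 0.885*sin(19 deg) = 0.2881

0.2881 m


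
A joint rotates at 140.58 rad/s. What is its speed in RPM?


RPM = 140.58 * 60/(2*pi) = 1342.4401

1342.4401 RPM


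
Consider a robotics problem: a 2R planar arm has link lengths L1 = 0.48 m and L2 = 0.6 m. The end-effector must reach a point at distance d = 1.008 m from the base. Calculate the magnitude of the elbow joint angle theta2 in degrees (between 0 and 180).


cos(th2) = (d^2 - L1^2 - L2^2)/(2*L1*L2) = (1.008^2 - 0.48^2 - 0.6^2)/(2*0.48*0.6) = 0.73900000
th2 = acos(0.73900000) = 42.3537 deg

42.3537 degrees


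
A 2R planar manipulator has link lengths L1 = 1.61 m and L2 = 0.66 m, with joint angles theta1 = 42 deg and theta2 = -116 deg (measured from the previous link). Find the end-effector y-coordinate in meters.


y = L1*sin(th1) + L2*sin(th1+th2) = 1.61*sin(42 deg) + 0.66*sin(-74 deg) = 0.4429

0.4429 m


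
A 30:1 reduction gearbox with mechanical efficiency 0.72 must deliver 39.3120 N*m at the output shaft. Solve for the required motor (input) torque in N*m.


tau_in = tau_out / (N * eta) = 39.3120 / (30 * 0.72) = 1.8200

1.8200 N*m


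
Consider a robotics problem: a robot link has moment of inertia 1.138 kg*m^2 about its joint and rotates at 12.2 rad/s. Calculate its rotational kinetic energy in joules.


KE = (1/2)*I*omega^2 = 0.5*1.138*12.2^2 = 84.6900

84.6900 J


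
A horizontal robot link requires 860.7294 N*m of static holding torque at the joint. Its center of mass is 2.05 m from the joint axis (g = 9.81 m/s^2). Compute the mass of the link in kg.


m = tau / (g*L) = 860.7294 / (9.81 * 2.05) = 42.8000

42.8000 kg


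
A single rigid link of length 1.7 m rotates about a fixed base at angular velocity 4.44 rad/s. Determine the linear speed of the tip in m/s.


v = L*omega = 1.7 * 4.44 = 7.5480

7.5480 m/s


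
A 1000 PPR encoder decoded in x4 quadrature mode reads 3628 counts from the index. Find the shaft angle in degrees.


angle = counts * 360 / (PPR*4) = 3628 * 360 / 4000 = 326.5200

326.5200 degrees


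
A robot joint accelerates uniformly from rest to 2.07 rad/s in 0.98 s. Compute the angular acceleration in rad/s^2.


alpha = delta_omega / t = 2.07 / 0.98 = 2.1122

2.1122 rad/s^2


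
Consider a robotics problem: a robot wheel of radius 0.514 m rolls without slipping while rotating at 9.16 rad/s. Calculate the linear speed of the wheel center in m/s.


v = omega * r = 9.16 * 0.514 = 4.7082

4.7082 m/s


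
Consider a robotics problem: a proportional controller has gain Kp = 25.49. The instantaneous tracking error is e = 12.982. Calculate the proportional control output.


u_P = Kp * e = 25.49 * 12.982 = 330.9112

330.9112


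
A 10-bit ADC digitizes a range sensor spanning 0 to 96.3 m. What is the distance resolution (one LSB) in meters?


res = range / 2^n = 96.3/2^10 = 96.3/1024 = 0.0940

0.0940 m


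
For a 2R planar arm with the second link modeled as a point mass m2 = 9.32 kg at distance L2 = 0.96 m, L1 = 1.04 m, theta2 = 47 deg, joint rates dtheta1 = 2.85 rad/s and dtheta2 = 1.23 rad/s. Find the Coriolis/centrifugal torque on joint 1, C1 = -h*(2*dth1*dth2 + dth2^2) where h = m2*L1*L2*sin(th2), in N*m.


h = m2*L1*L2*sin(th2) = 9.32*1.04*0.96*sin(47 deg) = 6.805311
C1 = -h*(2*2.85*1.23 + 1.23^2) = -6.805311*8.5239 = -58.0078

-58.0078 N*m


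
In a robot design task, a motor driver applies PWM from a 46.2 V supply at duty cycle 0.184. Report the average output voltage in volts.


V_avg = V_supply * D = 46.2*0.184 = 8.5008

8.5008 V


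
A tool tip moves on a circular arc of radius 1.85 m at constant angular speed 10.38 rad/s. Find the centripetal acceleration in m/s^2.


a_c = omega^2 * r = 10.38^2 * 1.85 = 199.3271

199.3271 m/s^2


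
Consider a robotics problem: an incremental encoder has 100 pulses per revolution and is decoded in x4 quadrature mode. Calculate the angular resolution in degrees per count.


resolution = 360 / (PPR * 4) = 360 / 400 = 0.9000

0.9000 degrees


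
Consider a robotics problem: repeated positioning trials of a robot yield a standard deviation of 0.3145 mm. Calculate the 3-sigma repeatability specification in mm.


repeatability = 3*sigma = 3*0.3145 = 0.9435

0.9435 mm


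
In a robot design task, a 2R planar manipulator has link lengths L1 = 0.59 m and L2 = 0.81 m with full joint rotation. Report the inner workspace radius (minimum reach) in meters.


r_min = |L1 - L2| = |0.59 - 0.81| = 0.2200

0.2200 m
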